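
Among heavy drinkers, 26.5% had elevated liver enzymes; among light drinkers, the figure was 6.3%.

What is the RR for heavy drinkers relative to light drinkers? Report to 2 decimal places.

RR = 0.2650 / 0.0630 = 4.21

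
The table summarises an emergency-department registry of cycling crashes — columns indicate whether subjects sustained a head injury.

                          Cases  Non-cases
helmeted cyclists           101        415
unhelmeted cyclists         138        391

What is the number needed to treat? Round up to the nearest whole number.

risk, helmeted cyclists = 101/516 = 0.195736
risk, unhelmeted cyclists = 138/529 = 0.260870
absolute risk difference = 0.065133
1 / 0.065133 = 15.353 → round up → 16

NNT ≈ 16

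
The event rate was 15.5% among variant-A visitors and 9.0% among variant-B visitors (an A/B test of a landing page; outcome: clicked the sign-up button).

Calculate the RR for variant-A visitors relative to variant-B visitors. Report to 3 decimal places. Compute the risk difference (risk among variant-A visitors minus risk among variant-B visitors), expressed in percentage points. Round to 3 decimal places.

RR = 1.722; RD = 6.500

RR = 0.1550 / 0.0900 = 1.722
risk difference = 0.1550 − 0.0900 = 0.0650 → 6.500 percentage points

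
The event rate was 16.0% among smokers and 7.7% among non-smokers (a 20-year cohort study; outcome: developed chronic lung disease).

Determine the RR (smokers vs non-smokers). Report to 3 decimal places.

RR = 0.1600 / 0.0770 = 2.078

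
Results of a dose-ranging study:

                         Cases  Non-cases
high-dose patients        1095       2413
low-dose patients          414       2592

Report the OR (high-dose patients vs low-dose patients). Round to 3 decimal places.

OR = (1095 × 2592) / (2413 × 414) = 2838240/998982 ≈ 2.841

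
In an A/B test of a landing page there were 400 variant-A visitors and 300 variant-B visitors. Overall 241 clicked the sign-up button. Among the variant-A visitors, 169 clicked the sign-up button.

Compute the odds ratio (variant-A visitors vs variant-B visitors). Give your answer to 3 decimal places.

variant-A visitors without the outcome: 400 − 169 = 231
variant-B visitors with the outcome: 241 − 169 = 72
variant-B visitors without the outcome: 300 − 72 = 228
OR = (169 × 228) / (231 × 72) = 38532/16632 ≈ 2.317

OR: 2.317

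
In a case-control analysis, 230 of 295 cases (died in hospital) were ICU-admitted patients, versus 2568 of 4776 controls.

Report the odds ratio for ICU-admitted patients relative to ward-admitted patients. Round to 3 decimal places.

OR = (230 × 2208) / (2568 × 65) = 507840/166920 ≈ 3.042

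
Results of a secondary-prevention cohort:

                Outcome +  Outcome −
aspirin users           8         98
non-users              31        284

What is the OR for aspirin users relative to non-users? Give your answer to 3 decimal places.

OR = (8 × 284) / (98 × 31) = 2272/3038 ≈ 0.748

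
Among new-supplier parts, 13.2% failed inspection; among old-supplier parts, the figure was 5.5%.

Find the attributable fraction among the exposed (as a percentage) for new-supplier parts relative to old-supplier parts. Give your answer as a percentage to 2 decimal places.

AR% = (0.1320 − 0.0550) / 0.1320 = 0.5833 → 58.33%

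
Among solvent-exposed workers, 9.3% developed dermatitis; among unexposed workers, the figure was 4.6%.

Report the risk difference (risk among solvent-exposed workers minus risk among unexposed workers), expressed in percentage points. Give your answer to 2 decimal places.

4.70

risk difference = 0.09300 − 0.04600 = 0.04700 → 4.70 percentage points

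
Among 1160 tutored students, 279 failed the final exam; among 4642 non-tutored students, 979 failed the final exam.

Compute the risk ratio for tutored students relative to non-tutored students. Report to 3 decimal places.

risk, tutored students = 279/1160 = 0.2405
risk, non-tutored students = 979/4642 = 0.2109
RR = 0.2405 / 0.2109 = 1.140

RR: 1.140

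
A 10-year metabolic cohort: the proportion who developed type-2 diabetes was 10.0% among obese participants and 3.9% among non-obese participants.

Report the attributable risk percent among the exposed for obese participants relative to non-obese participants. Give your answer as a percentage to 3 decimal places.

AR% = (0.10000 − 0.03900) / 0.10000 = 0.6100 → 61.000%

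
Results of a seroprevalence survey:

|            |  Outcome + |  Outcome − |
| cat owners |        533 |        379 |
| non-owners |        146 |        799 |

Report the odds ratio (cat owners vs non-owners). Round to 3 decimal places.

OR = (533 × 799) / (379 × 146) = 425867/55334 ≈ 7.696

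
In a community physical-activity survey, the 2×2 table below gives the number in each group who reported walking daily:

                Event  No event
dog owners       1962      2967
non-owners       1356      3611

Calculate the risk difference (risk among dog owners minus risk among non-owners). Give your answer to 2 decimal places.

risk, dog owners = 1962/4929 = 0.3981
risk, non-owners = 1356/4967 = 0.2730
risk difference = 0.3981 − 0.2730 = 0.13

RD: 0.13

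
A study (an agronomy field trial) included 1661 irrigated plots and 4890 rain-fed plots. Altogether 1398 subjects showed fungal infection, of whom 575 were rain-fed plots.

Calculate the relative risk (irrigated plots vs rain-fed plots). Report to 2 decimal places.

irrigated plots with the outcome: 1398 − 575 = 823
irrigated plots without the outcome: 1661 − 823 = 838
rain-fed plots without the outcome: 4890 − 575 = 4315
risk, irrigated plots = 823/1661 = 0.4955
risk, rain-fed plots = 575/4890 = 0.1176
RR = 0.4955 / 0.1176 = 4.21

RR = 4.21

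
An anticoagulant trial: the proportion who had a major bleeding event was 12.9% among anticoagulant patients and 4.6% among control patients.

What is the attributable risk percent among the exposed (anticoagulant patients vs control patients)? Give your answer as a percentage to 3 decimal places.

AR% = (0.12900 − 0.04600) / 0.12900 = 0.6434 → 64.341%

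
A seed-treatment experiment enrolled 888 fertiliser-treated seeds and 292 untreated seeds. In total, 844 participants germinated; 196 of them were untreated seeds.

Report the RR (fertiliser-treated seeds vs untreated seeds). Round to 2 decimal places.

1.09

fertiliser-treated seeds with the outcome: 844 − 196 = 648
fertiliser-treated seeds without the outcome: 888 − 648 = 240
untreated seeds without the outcome: 292 − 196 = 96
risk, fertiliser-treated seeds = 648/888 = 0.7297
risk, untreated seeds = 196/292 = 0.6712
RR = 0.7297 / 0.6712 = 1.09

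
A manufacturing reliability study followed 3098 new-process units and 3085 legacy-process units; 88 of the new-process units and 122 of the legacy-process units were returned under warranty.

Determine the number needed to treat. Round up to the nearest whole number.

risk, new-process units = 88/3098 = 0.028405
risk, legacy-process units = 122/3085 = 0.039546
absolute risk difference = 0.011141
1 / 0.011141 = 89.759 → round up → 90

90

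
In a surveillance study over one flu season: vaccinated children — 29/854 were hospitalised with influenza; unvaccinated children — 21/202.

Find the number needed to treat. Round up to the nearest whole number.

NNT ≈ 15

risk, vaccinated children = 29/854 = 0.033958
risk, unvaccinated children = 21/202 = 0.103960
absolute risk difference = 0.070003
1 / 0.070003 = 14.285 → round up → 15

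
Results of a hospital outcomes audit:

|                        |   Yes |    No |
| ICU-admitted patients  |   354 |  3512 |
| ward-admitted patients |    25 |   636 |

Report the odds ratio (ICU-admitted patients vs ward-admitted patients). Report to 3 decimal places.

odds, ICU-admitted patients = 354/3512 = 0.10080
odds, ward-admitted patients = 25/636 = 0.03931
OR = 0.10080 / 0.03931 = 2.564

2.564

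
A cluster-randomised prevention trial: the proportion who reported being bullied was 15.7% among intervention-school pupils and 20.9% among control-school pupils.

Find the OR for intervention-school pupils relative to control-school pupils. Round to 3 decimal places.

OR = 0.705

odds, intervention-school pupils = 0.1570/0.8430 = 0.1862
odds, control-school pupils = 0.2090/0.7910 = 0.2642
OR = 0.1862 / 0.2642 = 0.705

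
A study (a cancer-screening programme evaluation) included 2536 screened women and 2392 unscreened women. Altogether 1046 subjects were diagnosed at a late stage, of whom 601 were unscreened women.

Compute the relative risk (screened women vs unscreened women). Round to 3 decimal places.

screened women with the outcome: 1046 − 601 = 445
screened women without the outcome: 2536 − 445 = 2091
unscreened women without the outcome: 2392 − 601 = 1791
risk, screened women = 445/2536 = 0.1755
risk, unscreened women = 601/2392 = 0.2513
RR = 0.1755 / 0.2513 = 0.698

RR ≈ 0.698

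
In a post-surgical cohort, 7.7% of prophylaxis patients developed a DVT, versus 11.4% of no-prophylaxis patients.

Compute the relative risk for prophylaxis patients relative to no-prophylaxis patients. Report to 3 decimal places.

RR = 0.0770 / 0.1140 = 0.675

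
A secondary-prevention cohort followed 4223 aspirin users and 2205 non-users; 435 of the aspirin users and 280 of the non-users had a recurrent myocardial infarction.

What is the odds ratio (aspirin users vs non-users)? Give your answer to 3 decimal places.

odds, aspirin users = 435/3788 = 0.1148
odds, non-users = 280/1925 = 0.1455
OR = 0.1148 / 0.1455 = 0.789

OR ≈ 0.789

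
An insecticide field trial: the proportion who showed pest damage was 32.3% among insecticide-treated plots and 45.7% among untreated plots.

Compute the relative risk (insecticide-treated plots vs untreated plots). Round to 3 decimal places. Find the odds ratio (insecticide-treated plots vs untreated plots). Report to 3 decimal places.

RR = 0.707; OR = 0.567

RR = 0.3230 / 0.4570 = 0.707
odds, insecticide-treated plots = 0.3230/0.6770 = 0.4771
odds, untreated plots = 0.4570/0.5430 = 0.8416
OR = 0.4771 / 0.8416 = 0.567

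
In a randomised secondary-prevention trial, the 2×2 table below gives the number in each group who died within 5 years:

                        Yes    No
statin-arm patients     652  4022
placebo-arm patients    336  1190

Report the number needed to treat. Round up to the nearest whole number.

risk, statin-arm patients = 652/4674 = 0.139495
risk, placebo-arm patients = 336/1526 = 0.220183
absolute risk difference = 0.080688
1 / 0.080688 = 12.393 → round up → 13

NNT: 13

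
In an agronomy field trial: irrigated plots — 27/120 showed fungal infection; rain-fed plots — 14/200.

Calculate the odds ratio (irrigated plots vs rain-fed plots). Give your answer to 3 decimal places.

OR = (27 × 186) / (93 × 14) = 5022/1302 ≈ 3.857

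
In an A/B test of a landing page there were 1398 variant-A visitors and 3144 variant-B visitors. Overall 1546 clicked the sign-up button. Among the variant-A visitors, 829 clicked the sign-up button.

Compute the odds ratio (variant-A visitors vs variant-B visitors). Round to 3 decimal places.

OR ≈ 4.932

variant-A visitors without the outcome: 1398 − 829 = 569
variant-B visitors with the outcome: 1546 − 829 = 717
variant-B visitors without the outcome: 3144 − 717 = 2427
odds, variant-A visitors = 829/569 = 1.4569
odds, variant-B visitors = 717/2427 = 0.2954
OR = 1.4569 / 0.2954 = 4.932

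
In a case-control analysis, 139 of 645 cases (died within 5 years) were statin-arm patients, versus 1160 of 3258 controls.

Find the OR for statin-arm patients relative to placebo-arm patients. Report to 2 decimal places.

OR = (139 × 2098) / (1160 × 506) = 291622/586960 ≈ 0.50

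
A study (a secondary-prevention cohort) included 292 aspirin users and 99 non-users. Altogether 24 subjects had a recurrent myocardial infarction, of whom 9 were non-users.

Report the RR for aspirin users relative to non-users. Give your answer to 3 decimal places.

aspirin users with the outcome: 24 − 9 = 15
aspirin users without the outcome: 292 − 15 = 277
non-users without the outcome: 99 − 9 = 90
risk, aspirin users = 15/292 = 0.0514
risk, non-users = 9/99 = 0.0909
RR = 0.0514 / 0.0909 = 0.565

0.565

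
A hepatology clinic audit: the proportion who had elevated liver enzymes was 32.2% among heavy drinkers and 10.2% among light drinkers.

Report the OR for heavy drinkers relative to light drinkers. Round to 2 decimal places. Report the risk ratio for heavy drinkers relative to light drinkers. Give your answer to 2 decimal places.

OR = 4.18; RR = 3.16

odds, heavy drinkers = 0.3220/0.6780 = 0.4749
odds, light drinkers = 0.1020/0.8980 = 0.1136
OR = 0.4749 / 0.1136 = 4.18
RR = 0.3220 / 0.1020 = 3.16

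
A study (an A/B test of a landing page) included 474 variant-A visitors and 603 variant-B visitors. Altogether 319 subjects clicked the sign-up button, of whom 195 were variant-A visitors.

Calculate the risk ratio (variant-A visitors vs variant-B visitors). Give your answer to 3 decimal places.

variant-A visitors without the outcome: 474 − 195 = 279
variant-B visitors with the outcome: 319 − 195 = 124
variant-B visitors without the outcome: 603 − 124 = 479
risk, variant-A visitors = 195/474 = 0.4114
risk, variant-B visitors = 124/603 = 0.2056
RR = 0.4114 / 0.2056 = 2.001

RR ≈ 2.001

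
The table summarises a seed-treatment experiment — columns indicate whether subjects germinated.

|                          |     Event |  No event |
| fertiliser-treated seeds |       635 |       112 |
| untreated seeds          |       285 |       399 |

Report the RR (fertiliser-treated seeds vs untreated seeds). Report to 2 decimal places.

risk, fertiliser-treated seeds = 635/747 = 0.8501
risk, untreated seeds = 285/684 = 0.4167
RR = 0.8501 / 0.4167 = 2.04

2.04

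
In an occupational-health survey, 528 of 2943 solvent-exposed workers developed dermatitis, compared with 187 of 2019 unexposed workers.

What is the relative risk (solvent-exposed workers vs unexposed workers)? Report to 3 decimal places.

risk, solvent-exposed workers = 528/2943 = 0.1794
risk, unexposed workers = 187/2019 = 0.0926
RR = 0.1794 / 0.0926 = 1.937

RR ≈ 1.937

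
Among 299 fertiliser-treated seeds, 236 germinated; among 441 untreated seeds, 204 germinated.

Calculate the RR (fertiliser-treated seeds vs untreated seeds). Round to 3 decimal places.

1.706

risk, fertiliser-treated seeds = 236/299 = 0.7893
risk, untreated seeds = 204/441 = 0.4626
RR = 0.7893 / 0.4626 = 1.706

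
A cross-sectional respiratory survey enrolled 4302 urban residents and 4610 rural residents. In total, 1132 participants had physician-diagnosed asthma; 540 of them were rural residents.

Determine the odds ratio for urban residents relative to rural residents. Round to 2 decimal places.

OR = 1.20

urban residents with the outcome: 1132 − 540 = 592
urban residents without the outcome: 4302 − 592 = 3710
rural residents without the outcome: 4610 − 540 = 4070
OR = (592 × 4070) / (3710 × 540) = 2409440/2003400 ≈ 1.20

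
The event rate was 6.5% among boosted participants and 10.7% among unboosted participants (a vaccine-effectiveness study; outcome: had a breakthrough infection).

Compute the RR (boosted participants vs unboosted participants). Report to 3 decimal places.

RR = 0.0650 / 0.1070 = 0.607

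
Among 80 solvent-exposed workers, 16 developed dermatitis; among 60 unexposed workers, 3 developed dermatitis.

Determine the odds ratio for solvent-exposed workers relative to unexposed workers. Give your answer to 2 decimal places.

OR = (16 × 57) / (64 × 3) = 912/192 ≈ 4.75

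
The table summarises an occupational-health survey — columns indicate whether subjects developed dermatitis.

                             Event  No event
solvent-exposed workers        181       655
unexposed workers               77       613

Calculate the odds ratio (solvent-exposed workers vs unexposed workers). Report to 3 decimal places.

OR = (181 × 613) / (655 × 77) = 110953/50435 ≈ 2.200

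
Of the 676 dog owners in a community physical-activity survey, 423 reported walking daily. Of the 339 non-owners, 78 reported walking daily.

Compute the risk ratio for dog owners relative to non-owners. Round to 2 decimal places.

RR = 2.72

risk, dog owners = 423/676 = 0.6257
risk, non-owners = 78/339 = 0.2301
RR = 0.6257 / 0.2301 = 2.72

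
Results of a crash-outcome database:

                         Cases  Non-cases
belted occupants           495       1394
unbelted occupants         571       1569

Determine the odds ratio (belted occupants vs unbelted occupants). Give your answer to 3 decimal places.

OR = (495 × 1569) / (1394 × 571) = 776655/795974 ≈ 0.976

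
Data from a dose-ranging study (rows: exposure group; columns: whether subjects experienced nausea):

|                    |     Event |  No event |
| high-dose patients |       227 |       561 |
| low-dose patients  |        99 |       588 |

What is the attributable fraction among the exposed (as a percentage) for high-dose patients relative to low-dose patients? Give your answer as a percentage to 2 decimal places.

49.98%

risk, high-dose patients = 227/788 = 0.2881
risk, low-dose patients = 99/687 = 0.1441
AR% = (0.2881 − 0.1441) / 0.2881 = 0.4998 → 49.98%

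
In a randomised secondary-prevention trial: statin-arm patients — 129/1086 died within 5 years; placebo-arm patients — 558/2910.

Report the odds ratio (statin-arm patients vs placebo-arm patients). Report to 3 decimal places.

OR = (129 × 2352) / (957 × 558) = 303408/534006 ≈ 0.568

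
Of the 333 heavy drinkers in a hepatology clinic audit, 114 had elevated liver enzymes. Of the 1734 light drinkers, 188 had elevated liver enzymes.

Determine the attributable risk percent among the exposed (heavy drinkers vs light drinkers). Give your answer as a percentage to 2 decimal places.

risk, heavy drinkers = 114/333 = 0.3423
risk, light drinkers = 188/1734 = 0.1084
AR% = (0.3423 − 0.1084) / 0.3423 = 0.6833 → 68.33%

68.33%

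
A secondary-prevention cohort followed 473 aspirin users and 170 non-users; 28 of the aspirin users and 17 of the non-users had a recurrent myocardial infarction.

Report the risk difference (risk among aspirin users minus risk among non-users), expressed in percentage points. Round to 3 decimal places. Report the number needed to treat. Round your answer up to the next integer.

risk, aspirin users = 28/473 = 0.0592
risk, non-users = 17/170 = 0.1000
risk difference = 0.0592 − 0.1000 = -0.0408 → -4.080 percentage points
absolute risk difference = 0.040803
1 / 0.040803 = 24.508 → round up → 25

RD = -4.080; NNT = 25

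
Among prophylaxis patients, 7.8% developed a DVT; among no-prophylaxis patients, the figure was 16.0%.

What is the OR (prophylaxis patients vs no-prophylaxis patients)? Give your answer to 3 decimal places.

odds, prophylaxis patients = 0.0780/0.9220 = 0.0846
odds, no-prophylaxis patients = 0.1600/0.8400 = 0.1905
OR = 0.0846 / 0.1905 = 0.444

0.444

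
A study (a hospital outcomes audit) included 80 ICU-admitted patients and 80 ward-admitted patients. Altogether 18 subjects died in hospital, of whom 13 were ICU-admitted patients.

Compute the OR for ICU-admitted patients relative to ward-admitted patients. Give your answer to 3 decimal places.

OR = 2.910

ICU-admitted patients without the outcome: 80 − 13 = 67
ward-admitted patients with the outcome: 18 − 13 = 5
ward-admitted patients without the outcome: 80 − 5 = 75
OR = (13 × 75) / (67 × 5) = 975/335 ≈ 2.910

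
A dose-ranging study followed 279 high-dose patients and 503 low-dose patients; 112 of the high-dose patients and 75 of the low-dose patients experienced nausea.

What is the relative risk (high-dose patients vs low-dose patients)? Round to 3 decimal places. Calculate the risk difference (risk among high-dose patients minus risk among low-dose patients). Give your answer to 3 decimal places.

RR = 2.692; RD = 0.252

risk, high-dose patients = 112/279 = 0.4014
risk, low-dose patients = 75/503 = 0.1491
RR = 0.4014 / 0.1491 = 2.692
risk difference = 0.4014 − 0.1491 = 0.252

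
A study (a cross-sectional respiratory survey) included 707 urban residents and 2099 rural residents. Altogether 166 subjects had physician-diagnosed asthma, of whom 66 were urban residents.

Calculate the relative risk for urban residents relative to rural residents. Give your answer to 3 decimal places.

urban residents without the outcome: 707 − 66 = 641
rural residents with the outcome: 166 − 66 = 100
rural residents without the outcome: 2099 − 100 = 1999
risk, urban residents = 66/707 = 0.09335
risk, rural residents = 100/2099 = 0.04764
RR = 0.09335 / 0.04764 = 1.959

1.959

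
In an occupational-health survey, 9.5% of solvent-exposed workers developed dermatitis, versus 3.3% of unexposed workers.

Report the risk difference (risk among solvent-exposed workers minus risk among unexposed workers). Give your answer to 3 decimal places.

risk difference = 0.09500 − 0.03300 = 0.062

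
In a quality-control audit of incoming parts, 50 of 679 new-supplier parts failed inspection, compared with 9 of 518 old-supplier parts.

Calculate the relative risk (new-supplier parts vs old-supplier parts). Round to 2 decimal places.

RR: 4.24

risk, new-supplier parts = 50/679 = 0.07364
risk, old-supplier parts = 9/518 = 0.01737
RR = 0.07364 / 0.01737 = 4.24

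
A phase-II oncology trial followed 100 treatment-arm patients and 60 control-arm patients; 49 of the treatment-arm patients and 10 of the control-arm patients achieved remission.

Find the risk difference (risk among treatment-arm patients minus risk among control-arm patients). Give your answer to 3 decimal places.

risk, treatment-arm patients = 49/100 = 0.4900
risk, control-arm patients = 10/60 = 0.1667
risk difference = 0.4900 − 0.1667 = 0.323

RD ≈ 0.323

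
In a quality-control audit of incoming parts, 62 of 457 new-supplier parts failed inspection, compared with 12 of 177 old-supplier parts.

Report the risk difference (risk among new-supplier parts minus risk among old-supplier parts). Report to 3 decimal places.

risk, new-supplier parts = 62/457 = 0.1357
risk, old-supplier parts = 12/177 = 0.0678
risk difference = 0.1357 − 0.0678 = 0.068

RD: 0.068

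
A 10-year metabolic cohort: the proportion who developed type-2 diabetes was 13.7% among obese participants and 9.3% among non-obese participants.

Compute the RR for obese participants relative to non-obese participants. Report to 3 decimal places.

RR = 0.1370 / 0.0930 = 1.473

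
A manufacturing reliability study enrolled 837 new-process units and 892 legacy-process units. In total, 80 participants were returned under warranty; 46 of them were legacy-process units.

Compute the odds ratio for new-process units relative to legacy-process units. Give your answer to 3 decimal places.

new-process units with the outcome: 80 − 46 = 34
new-process units without the outcome: 837 − 34 = 803
legacy-process units without the outcome: 892 − 46 = 846
OR = (34 × 846) / (803 × 46) = 28764/36938 ≈ 0.779

OR: 0.779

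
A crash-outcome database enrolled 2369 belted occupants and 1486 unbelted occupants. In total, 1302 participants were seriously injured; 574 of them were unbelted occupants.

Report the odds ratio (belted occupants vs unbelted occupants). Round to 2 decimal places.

0.70

belted occupants with the outcome: 1302 − 574 = 728
belted occupants without the outcome: 2369 − 728 = 1641
unbelted occupants without the outcome: 1486 − 574 = 912
odds, belted occupants = 728/1641 = 0.4436
odds, unbelted occupants = 574/912 = 0.6294
OR = 0.4436 / 0.6294 = 0.70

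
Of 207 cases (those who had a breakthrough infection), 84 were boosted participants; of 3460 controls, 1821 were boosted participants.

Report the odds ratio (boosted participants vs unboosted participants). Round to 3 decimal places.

OR = (84 × 1639) / (1821 × 123) = 137676/223983 ≈ 0.615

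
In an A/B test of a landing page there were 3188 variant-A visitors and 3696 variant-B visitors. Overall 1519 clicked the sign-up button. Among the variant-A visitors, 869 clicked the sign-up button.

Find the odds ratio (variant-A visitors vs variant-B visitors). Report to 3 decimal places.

1.756

variant-A visitors without the outcome: 3188 − 869 = 2319
variant-B visitors with the outcome: 1519 − 869 = 650
variant-B visitors without the outcome: 3696 − 650 = 3046
OR = (869 × 3046) / (2319 × 650) = 2646974/1507350 ≈ 1.756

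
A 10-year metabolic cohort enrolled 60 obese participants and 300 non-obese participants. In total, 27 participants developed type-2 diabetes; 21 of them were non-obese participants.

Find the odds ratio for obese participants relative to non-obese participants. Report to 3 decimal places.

1.476

obese participants with the outcome: 27 − 21 = 6
obese participants without the outcome: 60 − 6 = 54
non-obese participants without the outcome: 300 − 21 = 279
OR = (6 × 279) / (54 × 21) = 1674/1134 ≈ 1.476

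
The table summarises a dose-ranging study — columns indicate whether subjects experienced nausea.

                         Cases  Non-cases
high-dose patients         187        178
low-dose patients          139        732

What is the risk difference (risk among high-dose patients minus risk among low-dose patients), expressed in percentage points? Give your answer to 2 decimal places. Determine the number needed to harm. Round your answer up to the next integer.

risk, high-dose patients = 187/365 = 0.5123
risk, low-dose patients = 139/871 = 0.1596
risk difference = 0.5123 − 0.1596 = 0.3527 → 35.27 percentage points
absolute risk difference = 0.352742
1 / 0.352742 = 2.835 → round up → 3

RD = 35.27; NNH = 3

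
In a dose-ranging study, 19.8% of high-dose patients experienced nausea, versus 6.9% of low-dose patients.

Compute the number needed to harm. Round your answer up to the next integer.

8

absolute risk difference = 0.129000
1 / 0.129000 = 7.752 → round up → 8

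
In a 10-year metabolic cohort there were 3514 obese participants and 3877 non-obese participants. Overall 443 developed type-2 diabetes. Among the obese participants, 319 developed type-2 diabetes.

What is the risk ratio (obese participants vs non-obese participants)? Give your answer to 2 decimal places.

obese participants without the outcome: 3514 − 319 = 3195
non-obese participants with the outcome: 443 − 319 = 124
non-obese participants without the outcome: 3877 − 124 = 3753
risk, obese participants = 319/3514 = 0.09078
risk, non-obese participants = 124/3877 = 0.03198
RR = 0.09078 / 0.03198 = 2.84

2.84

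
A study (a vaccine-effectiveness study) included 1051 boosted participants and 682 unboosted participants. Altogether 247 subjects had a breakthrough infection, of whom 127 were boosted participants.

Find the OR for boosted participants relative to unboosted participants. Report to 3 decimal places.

0.644

boosted participants without the outcome: 1051 − 127 = 924
unboosted participants with the outcome: 247 − 127 = 120
unboosted participants without the outcome: 682 − 120 = 562
OR = (127 × 562) / (924 × 120) = 71374/110880 ≈ 0.644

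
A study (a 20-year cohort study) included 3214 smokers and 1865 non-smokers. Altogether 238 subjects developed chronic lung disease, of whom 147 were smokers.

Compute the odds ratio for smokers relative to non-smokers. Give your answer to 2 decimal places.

smokers without the outcome: 3214 − 147 = 3067
non-smokers with the outcome: 238 − 147 = 91
non-smokers without the outcome: 1865 − 91 = 1774
OR = (147 × 1774) / (3067 × 91) = 260778/279097 ≈ 0.93

0.93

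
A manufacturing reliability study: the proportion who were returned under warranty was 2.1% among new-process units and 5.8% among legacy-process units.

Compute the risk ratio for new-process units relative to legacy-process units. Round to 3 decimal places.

RR = 0.02100 / 0.05800 = 0.362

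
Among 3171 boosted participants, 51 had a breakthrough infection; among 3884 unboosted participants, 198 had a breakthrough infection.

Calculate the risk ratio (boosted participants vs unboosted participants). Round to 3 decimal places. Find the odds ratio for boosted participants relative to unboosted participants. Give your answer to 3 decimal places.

risk, boosted participants = 51/3171 = 0.01608
risk, unboosted participants = 198/3884 = 0.05098
RR = 0.01608 / 0.05098 = 0.315
OR = (51 × 3686) / (3120 × 198) = 187986/617760 ≈ 0.304

RR = 0.315; OR = 0.304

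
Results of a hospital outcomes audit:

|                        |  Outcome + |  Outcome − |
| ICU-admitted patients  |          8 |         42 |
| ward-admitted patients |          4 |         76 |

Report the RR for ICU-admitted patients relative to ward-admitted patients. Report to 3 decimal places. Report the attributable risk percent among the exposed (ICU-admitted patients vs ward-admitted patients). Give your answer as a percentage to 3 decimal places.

risk, ICU-admitted patients = 8/50 = 0.1600
risk, ward-admitted patients = 4/80 = 0.0500
RR = 0.1600 / 0.0500 = 3.200
AR% = (0.1600 − 0.0500) / 0.1600 = 0.6875 → 68.750%

RR = 3.200; AR% = 68.750%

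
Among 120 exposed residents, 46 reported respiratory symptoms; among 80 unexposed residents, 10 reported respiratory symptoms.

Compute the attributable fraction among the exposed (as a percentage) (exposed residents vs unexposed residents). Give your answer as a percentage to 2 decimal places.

risk, exposed residents = 46/120 = 0.3833
risk, unexposed residents = 10/80 = 0.1250
AR% = (0.3833 − 0.1250) / 0.3833 = 0.6739 → 67.39%

AR%: 67.39%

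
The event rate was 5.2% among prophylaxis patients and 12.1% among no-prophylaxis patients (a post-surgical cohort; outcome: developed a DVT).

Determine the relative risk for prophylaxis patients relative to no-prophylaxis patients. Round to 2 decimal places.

RR = 0.0520 / 0.1210 = 0.43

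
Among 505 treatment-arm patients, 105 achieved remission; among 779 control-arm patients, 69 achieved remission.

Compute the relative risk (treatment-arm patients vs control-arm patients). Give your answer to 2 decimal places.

risk, treatment-arm patients = 105/505 = 0.2079
risk, control-arm patients = 69/779 = 0.0886
RR = 0.2079 / 0.0886 = 2.35

RR = 2.35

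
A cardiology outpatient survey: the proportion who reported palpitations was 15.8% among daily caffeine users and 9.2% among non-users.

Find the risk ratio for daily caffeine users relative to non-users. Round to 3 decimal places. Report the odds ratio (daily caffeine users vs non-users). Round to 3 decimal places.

RR = 0.1580 / 0.0920 = 1.717
odds, daily caffeine users = 0.1580/0.8420 = 0.1876
odds, non-users = 0.0920/0.9080 = 0.1013
OR = 0.1876 / 0.1013 = 1.852

RR = 1.717; OR = 1.852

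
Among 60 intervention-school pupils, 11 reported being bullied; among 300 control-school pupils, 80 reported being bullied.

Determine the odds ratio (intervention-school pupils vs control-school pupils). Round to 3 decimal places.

odds, intervention-school pupils = 11/49 = 0.2245
odds, control-school pupils = 80/220 = 0.3636
OR = 0.2245 / 0.3636 = 0.617

OR ≈ 0.617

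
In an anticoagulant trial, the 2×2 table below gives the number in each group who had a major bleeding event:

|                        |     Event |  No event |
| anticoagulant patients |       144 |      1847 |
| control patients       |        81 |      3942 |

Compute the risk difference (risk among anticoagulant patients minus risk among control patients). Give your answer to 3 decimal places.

risk, anticoagulant patients = 144/1991 = 0.07233
risk, control patients = 81/4023 = 0.02013
risk difference = 0.07233 − 0.02013 = 0.052

RD: 0.052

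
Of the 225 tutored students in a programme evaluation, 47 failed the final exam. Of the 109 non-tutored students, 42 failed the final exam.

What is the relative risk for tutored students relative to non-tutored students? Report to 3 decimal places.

risk, tutored students = 47/225 = 0.2089
risk, non-tutored students = 42/109 = 0.3853
RR = 0.2089 / 0.3853 = 0.542

0.542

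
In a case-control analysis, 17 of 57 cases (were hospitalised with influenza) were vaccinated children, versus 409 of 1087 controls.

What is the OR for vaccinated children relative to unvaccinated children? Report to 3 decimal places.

OR = (17 × 678) / (409 × 40) = 11526/16360 ≈ 0.705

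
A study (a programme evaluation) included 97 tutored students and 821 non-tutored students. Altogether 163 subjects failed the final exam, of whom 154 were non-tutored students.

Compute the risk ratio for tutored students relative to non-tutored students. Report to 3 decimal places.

RR: 0.495

tutored students with the outcome: 163 − 154 = 9
tutored students without the outcome: 97 − 9 = 88
non-tutored students without the outcome: 821 − 154 = 667
risk, tutored students = 9/97 = 0.0928
risk, non-tutored students = 154/821 = 0.1876
RR = 0.0928 / 0.1876 = 0.495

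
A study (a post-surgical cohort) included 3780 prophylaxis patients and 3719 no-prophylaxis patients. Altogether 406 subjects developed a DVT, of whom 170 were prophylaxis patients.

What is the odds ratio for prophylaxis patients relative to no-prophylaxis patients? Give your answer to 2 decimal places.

OR: 0.69

prophylaxis patients without the outcome: 3780 − 170 = 3610
no-prophylaxis patients with the outcome: 406 − 170 = 236
no-prophylaxis patients without the outcome: 3719 − 236 = 3483
odds, prophylaxis patients = 170/3610 = 0.04709
odds, no-prophylaxis patients = 236/3483 = 0.06776
OR = 0.04709 / 0.06776 = 0.69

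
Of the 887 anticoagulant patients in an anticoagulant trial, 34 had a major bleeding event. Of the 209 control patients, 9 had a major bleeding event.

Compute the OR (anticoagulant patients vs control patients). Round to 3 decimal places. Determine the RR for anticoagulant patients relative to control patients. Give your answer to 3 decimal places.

OR = 0.886; RR = 0.890

odds, anticoagulant patients = 34/853 = 0.03986
odds, control patients = 9/200 = 0.04500
OR = 0.03986 / 0.04500 = 0.886
risk, anticoagulant patients = 34/887 = 0.03833
risk, control patients = 9/209 = 0.04306
RR = 0.03833 / 0.04306 = 0.890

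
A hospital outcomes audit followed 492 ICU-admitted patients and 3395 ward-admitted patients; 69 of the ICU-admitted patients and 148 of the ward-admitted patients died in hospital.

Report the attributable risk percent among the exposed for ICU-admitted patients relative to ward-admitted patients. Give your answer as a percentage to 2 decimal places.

risk, ICU-admitted patients = 69/492 = 0.14024
risk, ward-admitted patients = 148/3395 = 0.04359
AR% = (0.14024 − 0.04359) / 0.14024 = 0.6892 → 68.92%

AR% ≈ 68.92%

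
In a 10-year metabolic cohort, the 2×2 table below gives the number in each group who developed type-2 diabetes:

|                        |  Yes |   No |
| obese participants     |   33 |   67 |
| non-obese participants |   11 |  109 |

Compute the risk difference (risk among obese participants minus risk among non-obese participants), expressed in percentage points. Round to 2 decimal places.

RD = 23.83

risk, obese participants = 33/100 = 0.3300
risk, non-obese participants = 11/120 = 0.0917
risk difference = 0.3300 − 0.0917 = 0.2383 → 23.83 percentage points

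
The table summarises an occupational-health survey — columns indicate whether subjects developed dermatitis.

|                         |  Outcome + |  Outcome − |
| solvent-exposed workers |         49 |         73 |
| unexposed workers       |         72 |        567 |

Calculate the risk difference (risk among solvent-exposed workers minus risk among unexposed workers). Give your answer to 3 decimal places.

risk, solvent-exposed workers = 49/122 = 0.4016
risk, unexposed workers = 72/639 = 0.1127
risk difference = 0.4016 − 0.1127 = 0.289

RD = 0.289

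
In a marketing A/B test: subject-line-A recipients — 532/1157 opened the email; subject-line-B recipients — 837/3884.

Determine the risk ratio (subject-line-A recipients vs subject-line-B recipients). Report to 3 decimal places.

RR = 2.134

risk, subject-line-A recipients = 532/1157 = 0.4598
risk, subject-line-B recipients = 837/3884 = 0.2155
RR = 0.4598 / 0.2155 = 2.134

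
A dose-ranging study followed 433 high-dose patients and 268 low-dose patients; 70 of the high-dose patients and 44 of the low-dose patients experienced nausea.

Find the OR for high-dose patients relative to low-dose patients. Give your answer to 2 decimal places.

OR = (70 × 224) / (363 × 44) = 15680/15972 ≈ 0.98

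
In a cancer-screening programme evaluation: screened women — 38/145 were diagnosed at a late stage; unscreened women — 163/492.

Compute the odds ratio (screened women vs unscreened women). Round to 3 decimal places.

OR = (38 × 329) / (107 × 163) = 12502/17441 ≈ 0.717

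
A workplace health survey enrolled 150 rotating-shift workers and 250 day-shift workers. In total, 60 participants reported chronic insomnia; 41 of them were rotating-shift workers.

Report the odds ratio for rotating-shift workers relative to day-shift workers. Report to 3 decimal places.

OR ≈ 4.573

rotating-shift workers without the outcome: 150 − 41 = 109
day-shift workers with the outcome: 60 − 41 = 19
day-shift workers without the outcome: 250 − 19 = 231
OR = (41 × 231) / (109 × 19) = 9471/2071 ≈ 4.573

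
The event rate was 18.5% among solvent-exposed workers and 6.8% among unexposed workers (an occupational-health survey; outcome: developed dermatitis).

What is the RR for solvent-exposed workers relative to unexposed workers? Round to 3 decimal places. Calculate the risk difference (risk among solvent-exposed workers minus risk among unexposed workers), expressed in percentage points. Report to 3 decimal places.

RR = 2.721; RD = 11.700

RR = 0.1850 / 0.0680 = 2.721
risk difference = 0.1850 − 0.0680 = 0.1170 → 11.700 percentage points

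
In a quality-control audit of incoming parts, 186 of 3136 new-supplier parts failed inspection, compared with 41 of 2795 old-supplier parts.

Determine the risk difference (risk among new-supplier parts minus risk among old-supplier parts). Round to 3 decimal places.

risk, new-supplier parts = 186/3136 = 0.05931
risk, old-supplier parts = 41/2795 = 0.01467
risk difference = 0.05931 − 0.01467 = 0.045

0.045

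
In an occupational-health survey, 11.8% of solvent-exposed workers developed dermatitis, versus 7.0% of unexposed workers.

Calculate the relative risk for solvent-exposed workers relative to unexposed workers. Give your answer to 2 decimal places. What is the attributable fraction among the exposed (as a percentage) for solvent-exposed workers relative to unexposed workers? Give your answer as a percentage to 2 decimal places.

RR = 1.69; AR% = 40.68%

RR = 0.1180 / 0.0700 = 1.69
AR% = (0.1180 − 0.0700) / 0.1180 = 0.4068 → 40.68%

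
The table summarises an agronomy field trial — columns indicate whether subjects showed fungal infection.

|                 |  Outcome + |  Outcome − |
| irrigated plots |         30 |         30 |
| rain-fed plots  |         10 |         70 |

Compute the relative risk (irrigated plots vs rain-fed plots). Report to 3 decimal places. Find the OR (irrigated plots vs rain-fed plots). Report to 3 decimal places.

risk, irrigated plots = 30/60 = 0.5000
risk, rain-fed plots = 10/80 = 0.1250
RR = 0.5000 / 0.1250 = 4.000
OR = (30 × 70) / (30 × 10) = 2100/300 ≈ 7.000

RR = 4.000; OR = 7.000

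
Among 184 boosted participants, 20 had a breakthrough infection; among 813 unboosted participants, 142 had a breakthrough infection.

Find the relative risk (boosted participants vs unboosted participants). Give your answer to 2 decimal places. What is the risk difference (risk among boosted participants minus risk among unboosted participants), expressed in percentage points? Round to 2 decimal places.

RR = 0.62; RD = -6.60

risk, boosted participants = 20/184 = 0.1087
risk, unboosted participants = 142/813 = 0.1747
RR = 0.1087 / 0.1747 = 0.62
risk difference = 0.1087 − 0.1747 = -0.0660 → -6.60 percentage points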